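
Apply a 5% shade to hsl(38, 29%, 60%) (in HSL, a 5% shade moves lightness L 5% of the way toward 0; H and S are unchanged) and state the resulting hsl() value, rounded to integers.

L moves 5% from 60 toward 0: 60 − 3 = 57 → 57.
H and S are unchanged.

hsl(38, 29%, 57%)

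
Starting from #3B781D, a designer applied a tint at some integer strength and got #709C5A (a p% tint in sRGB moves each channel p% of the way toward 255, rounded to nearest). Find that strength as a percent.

#3B781D is rgb(59, 120, 29); #709C5A is rgb(112, 156, 90).
On the B channel (widest range): 90 ≈ 29 + (p/100)(255 − 29), so p ≈ 100×(90 − 29)/(255 − 29) = 6100/226 = 26.99.
p = 27 reproduces all three channels after rounding.

27%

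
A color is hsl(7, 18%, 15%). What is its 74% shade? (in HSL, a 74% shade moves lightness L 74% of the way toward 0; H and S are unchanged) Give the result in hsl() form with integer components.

hsl(7, 18%, 4%)

L moves 74% from 15 toward 0: 15 − 11.1 = 3.9 → 4.
H and S are unchanged.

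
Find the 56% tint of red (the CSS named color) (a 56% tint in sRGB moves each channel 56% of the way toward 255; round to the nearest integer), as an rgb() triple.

CSS red is rgb(255, 0, 0).
Per channel, c → c + 0.56(255 − c):
  R: 255 + 0.56×(255−255) = 255 + 0 = 255 → 255
  G: 0 + 0.56×(255−0) = 0 + 142.8 = 142.8 → 143
  B: 0 + 142.8 = 142.8 → 143

rgb(255, 143, 143)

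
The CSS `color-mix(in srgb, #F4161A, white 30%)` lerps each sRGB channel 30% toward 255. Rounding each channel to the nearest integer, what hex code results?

#F4161A is rgb(244, 22, 26).
A 30% tint moves each channel 30% toward 255:
  R: 244 + 0.3×(255−244) = 244 + 3.3 = 247.3 → 247
  G: 22 + 69.9 = 91.9 → 92
  B: 26 + 68.7 = 94.7 → 95
rgb(247, 92, 95) = #F75C5F.

#F75C5F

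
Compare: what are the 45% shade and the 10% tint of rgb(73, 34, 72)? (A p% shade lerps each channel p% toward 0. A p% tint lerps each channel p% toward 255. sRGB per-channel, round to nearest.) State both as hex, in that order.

45% shade:
  R: 73 − 32.85 = 40.15 → 40
  G: 34 − 15.3 = 18.7 → 19
  B: 72 + 0.45×(0−72) = 72 − 32.4 = 39.6 → 40
  → #281328
10% tint:
  R: 73 + 18.2 = 91.2 → 91
  G: 34 + 22.1 = 56.1 → 56
  B: 72 + 0.1×(255−72) = 72 + 18.3 = 90.3 → 90
  → #5B385A

#281328, #5B385A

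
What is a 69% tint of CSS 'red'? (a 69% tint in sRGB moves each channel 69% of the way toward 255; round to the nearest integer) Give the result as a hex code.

#FFB0B0

CSS red is rgb(255, 0, 0).
A 69% tint moves each channel 69% toward 255:
  R: 255 + 0.69×(255−255) = 255 + 0 = 255 → 255
  G: 0 + 0.69×(255−0) = 0 + 175.95 = 175.95 → 176
  B: 0 + 0.69×(255−0) = 0 + 175.95 = 175.95 → 176
rgb(255, 176, 176) = #FFB0B0.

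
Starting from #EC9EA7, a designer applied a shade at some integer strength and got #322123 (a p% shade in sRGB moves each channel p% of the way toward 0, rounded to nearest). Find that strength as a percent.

#EC9EA7 is rgb(236, 158, 167); #322123 is rgb(50, 33, 35).
On the R channel (widest range): 50 ≈ 236 + (p/100)(0 − 236), so p ≈ 100×(50 − 236)/(0 − 236) = -18600/-236 = 78.81.
p = 79 reproduces all three channels after rounding.

79%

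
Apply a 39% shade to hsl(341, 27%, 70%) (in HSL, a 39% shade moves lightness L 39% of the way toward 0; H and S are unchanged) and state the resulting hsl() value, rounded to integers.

hsl(341, 27%, 43%)

L moves 39% from 70 toward 0: 70 − 27.3 = 42.7 → 43.
H and S are unchanged.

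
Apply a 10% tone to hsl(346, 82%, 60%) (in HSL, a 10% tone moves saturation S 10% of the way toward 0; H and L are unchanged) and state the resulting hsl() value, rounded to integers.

S moves 10% from 82 toward 0: 82 − 8.2 = 73.8 → 74.
H and L are unchanged.

hsl(346, 74%, 60%)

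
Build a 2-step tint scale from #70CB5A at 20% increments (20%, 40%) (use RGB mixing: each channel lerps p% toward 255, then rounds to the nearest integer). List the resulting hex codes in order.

#70CB5A is rgb(112, 203, 90).
20%: (112 + 28.6 = 140.6→141, 203 + 10.4 = 213.4→213, 90 + 33 = 123→123) → #8DD57B
40%: (112 + 57.2 = 169.2→169, 203 + 20.8 = 223.8→224, 90 + 66 = 156→156) → #A9E09C

#8DD57B, #A9E09C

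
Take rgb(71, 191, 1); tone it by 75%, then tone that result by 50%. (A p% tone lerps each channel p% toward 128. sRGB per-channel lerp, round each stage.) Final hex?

#798870

A 75% tone moves each channel 75% toward 128:
  R: 71 + 0.75×(128−71) = 71 + 42.75 = 113.75 → 114
  G: 191 + 0.75×(128−191) = 191 − 47.25 = 143.75 → 144
  B: 1 + 95.25 = 96.25 → 96
After the tone: rgb(114, 144, 96) = #729060.
Per channel, c → c + 0.5(128 − c):
  R: 114 + 7 = 121 → 121
  G: 144 + 0.5×(128−144) = 144 − 8 = 136 → 136
  B: 96 + 16 = 112 → 112
rgb(121, 136, 112) = #798870.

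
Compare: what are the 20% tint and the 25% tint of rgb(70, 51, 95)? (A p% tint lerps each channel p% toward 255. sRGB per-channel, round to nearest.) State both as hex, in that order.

#6B5C7F, #746687

20% tint:
  R: 70 + 37 = 107 → 107
  G: 51 + 0.2×(255−51) = 51 + 40.8 = 91.8 → 92
  B: 95 + 0.2×(255−95) = 95 + 32 = 127 → 127
  → #6B5C7F
25% tint:
  R: 70 + 0.25×(255−70) = 70 + 46.25 = 116.25 → 116
  G: 51 + 51 = 102 → 102
  B: 95 + 0.25×(255−95) = 95 + 40 = 135 → 135
  → #746687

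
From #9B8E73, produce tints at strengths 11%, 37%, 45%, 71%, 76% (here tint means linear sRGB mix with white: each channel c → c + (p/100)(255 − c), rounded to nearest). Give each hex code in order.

#9B8E73 is rgb(155, 142, 115).
11%: (155 + 11 = 166→166, 142 + 12.43 = 154.43→154, 115 + 15.4 = 130.4→130) → #A69A82
37%: (155 + 37 = 192→192, 142 + 41.81 = 183.81→184, 115 + 51.8 = 166.8→167) → #C0B8A7
45%: (155 + 45 = 200→200, 142 + 50.85 = 192.85→193, 115 + 63 = 178→178) → #C8C1B2
71%: (155 + 71 = 226→226, 142 + 80.23 = 222.23→222, 115 + 99.4 = 214.4→214) → #E2DED6
76%: (155 + 76 = 231→231, 142 + 85.88 = 227.88→228, 115 + 106.4 = 221.4→221) → #E7E4DD

#A69A82, #C0B8A7, #C8C1B2, #E2DED6, #E7E4DD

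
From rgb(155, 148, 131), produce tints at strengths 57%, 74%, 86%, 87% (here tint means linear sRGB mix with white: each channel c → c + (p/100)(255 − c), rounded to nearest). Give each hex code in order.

#d4d1ca, #e5e3df, #f1f0ee, #f2f1ef

57%: (155 + 57 = 212→212, 148 + 60.99 = 208.99→209, 131 + 70.68 = 201.68→202) → #d4d1ca
74%: (155 + 74 = 229→229, 148 + 79.18 = 227.18→227, 131 + 91.76 = 222.76→223) → #e5e3df
86%: (155 + 86 = 241→241, 148 + 92.02 = 240.02→240, 131 + 106.64 = 237.64→238) → #f1f0ee
87%: (155 + 87 = 242→242, 148 + 93.09 = 241.09→241, 131 + 107.88 = 238.88→239) → #f2f1ef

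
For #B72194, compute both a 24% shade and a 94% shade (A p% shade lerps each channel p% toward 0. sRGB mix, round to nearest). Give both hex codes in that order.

#B72194 is rgb(183, 33, 148).
24% shade:
  R: 183 − 43.92 = 139.08 → 139
  G: 33 − 7.92 = 25.08 → 25
  B: 148 − 35.52 = 112.48 → 112
  → #8B1970
94% shade:
  R: 183 + 0.94×(0−183) = 183 − 172.02 = 10.98 → 11
  G: 33 + 0.94×(0−33) = 33 − 31.02 = 1.98 → 2
  B: 148 + 0.94×(0−148) = 148 − 139.12 = 8.88 → 9
  → #0B0209

#8B1970, #0B0209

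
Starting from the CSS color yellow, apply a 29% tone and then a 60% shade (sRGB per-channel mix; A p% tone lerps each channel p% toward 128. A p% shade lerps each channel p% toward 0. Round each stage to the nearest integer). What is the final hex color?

CSS yellow is rgb(255, 255, 0).
A 29% tone moves each channel 29% toward 128:
  R: 255 + 0.29×(128−255) = 255 − 36.83 = 218.17 → 218
  G: 255 + 0.29×(128−255) = 255 − 36.83 = 218.17 → 218
  B: 0 + 37.12 = 37.12 → 37
After the tone: rgb(218, 218, 37) = #DADA25.
Lerp each channel 60% toward 0:
  R: 218 + 0.6×(0−218) = 218 − 130.8 = 87.2 → 87
  G: 218 + 0.6×(0−218) = 218 − 130.8 = 87.2 → 87
  B: 37 − 22.2 = 14.8 → 15
rgb(87, 87, 15) = #57570F.

#57570F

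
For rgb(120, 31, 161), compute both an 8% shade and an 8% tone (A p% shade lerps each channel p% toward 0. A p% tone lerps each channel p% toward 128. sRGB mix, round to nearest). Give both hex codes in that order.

8% shade:
  R: 120 + 0.08×(0−120) = 120 − 9.6 = 110.4 → 110
  G: 31 − 2.48 = 28.52 → 29
  B: 161 − 12.88 = 148.12 → 148
  → #6E1D94
8% tone:
  R: 120 + 0.64 = 120.64 → 121
  G: 31 + 7.76 = 38.76 → 39
  B: 161 + 0.08×(128−161) = 161 − 2.64 = 158.36 → 158
  → #79279E

#6E1D94, #79279E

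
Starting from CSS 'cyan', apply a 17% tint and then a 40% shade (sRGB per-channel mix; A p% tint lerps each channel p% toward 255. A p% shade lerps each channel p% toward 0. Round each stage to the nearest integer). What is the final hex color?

#1A9999

CSS cyan is rgb(0, 255, 255).
Per channel, c → c + 0.17(255 − c):
  R: 0 + 43.35 = 43.35 → 43
  G: 255 + 0.17×(255−255) = 255 + 0 = 255 → 255
  B: 255 + 0 = 255 → 255
After the tint: rgb(43, 255, 255) = #2BFFFF.
A 40% shade moves each channel 40% toward 0:
  R: 43 − 17.2 = 25.8 → 26
  G: 255 − 102 = 153 → 153
  B: 255 + 0.4×(0−255) = 255 − 102 = 153 → 153
rgb(26, 153, 153) = #1A9999.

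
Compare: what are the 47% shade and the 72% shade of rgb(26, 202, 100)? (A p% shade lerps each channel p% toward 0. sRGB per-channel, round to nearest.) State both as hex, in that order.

#0E6B35, #07391C

47% shade:
  R: 26 + 0.47×(0−26) = 26 − 12.22 = 13.78 → 14
  G: 202 + 0.47×(0−202) = 202 − 94.94 = 107.06 → 107
  B: 100 + 0.47×(0−100) = 100 − 47 = 53 → 53
  → #0E6B35
72% shade:
  R: 26 + 0.72×(0−26) = 26 − 18.72 = 7.28 → 7
  G: 202 + 0.72×(0−202) = 202 − 145.44 = 56.56 → 57
  B: 100 + 0.72×(0−100) = 100 − 72 = 28 → 28
  → #07391C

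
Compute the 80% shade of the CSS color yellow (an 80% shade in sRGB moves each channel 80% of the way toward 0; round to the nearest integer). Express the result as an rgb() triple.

CSS yellow is rgb(255, 255, 0).
Per channel, c → c + 0.8(0 − c):
  R: 255 − 204 = 51 → 51
  G: 255 + 0.8×(0−255) = 255 − 204 = 51 → 51
  B: 0 + 0.8×(0−0) = 0 + 0 = 0 → 0

rgb(51, 51, 0)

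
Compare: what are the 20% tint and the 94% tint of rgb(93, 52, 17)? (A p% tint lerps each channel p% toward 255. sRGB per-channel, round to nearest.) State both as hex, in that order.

20% tint:
  R: 93 + 0.2×(255−93) = 93 + 32.4 = 125.4 → 125
  G: 52 + 40.6 = 92.6 → 93
  B: 17 + 0.2×(255−17) = 17 + 47.6 = 64.6 → 65
  → #7d5d41
94% tint:
  R: 93 + 0.94×(255−93) = 93 + 152.28 = 245.28 → 245
  G: 52 + 0.94×(255−52) = 52 + 190.82 = 242.82 → 243
  B: 17 + 223.72 = 240.72 → 241
  → #f5f3f1

#7d5d41, #f5f3f1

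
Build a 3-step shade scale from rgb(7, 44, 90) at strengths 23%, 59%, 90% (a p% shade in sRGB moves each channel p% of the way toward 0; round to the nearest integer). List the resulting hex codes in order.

23%: (7 − 1.61 = 5.39→5, 44 − 10.12 = 33.88→34, 90 − 20.7 = 69.3→69) → #052245
59%: (7 − 4.13 = 2.87→3, 44 − 25.96 = 18.04→18, 90 − 53.1 = 36.9→37) → #031225
90%: (7 − 6.3 = 0.7→1, 44 − 39.6 = 4.4→4, 90 − 81 = 9→9) → #010409

#052245, #031225, #010409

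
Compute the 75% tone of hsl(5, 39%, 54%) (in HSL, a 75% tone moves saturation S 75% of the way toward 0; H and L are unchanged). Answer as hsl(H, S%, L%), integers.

S moves 75% from 39 toward 0: 39 − 29.25 = 9.75 → 10.
H and L are unchanged.

hsl(5, 10%, 54%)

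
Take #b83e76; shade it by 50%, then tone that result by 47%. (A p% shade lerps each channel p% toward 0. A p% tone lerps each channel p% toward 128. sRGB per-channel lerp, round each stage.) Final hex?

#6d4d5b

#b83e76 is rgb(184, 62, 118).
Lerp each channel 50% toward 0:
  R: 184 − 92 = 92 → 92
  G: 62 − 31 = 31 → 31
  B: 118 + 0.5×(0−118) = 118 − 59 = 59 → 59
After the shade: rgb(92, 31, 59) = #5c1f3b.
Per channel, c → c + 0.47(128 − c):
  R: 92 + 0.47×(128−92) = 92 + 16.92 = 108.92 → 109
  G: 31 + 0.47×(128−31) = 31 + 45.59 = 76.59 → 77
  B: 59 + 32.43 = 91.43 → 91
rgb(109, 77, 91) = #6d4d5b.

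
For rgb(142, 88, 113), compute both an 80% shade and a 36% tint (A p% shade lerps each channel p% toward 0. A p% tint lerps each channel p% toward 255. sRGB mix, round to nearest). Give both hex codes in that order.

80% shade:
  R: 142 − 113.6 = 28.4 → 28
  G: 88 + 0.8×(0−88) = 88 − 70.4 = 17.6 → 18
  B: 113 + 0.8×(0−113) = 113 − 90.4 = 22.6 → 23
  → #1C1217
36% tint:
  R: 142 + 0.36×(255−142) = 142 + 40.68 = 182.68 → 183
  G: 88 + 60.12 = 148.12 → 148
  B: 113 + 51.12 = 164.12 → 164
  → #B794A4

#1C1217, #B794A4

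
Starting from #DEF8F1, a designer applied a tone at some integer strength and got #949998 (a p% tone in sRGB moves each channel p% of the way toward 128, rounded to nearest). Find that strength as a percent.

#DEF8F1 is rgb(222, 248, 241); #949998 is rgb(148, 153, 152).
On the G channel (widest range): 153 ≈ 248 + (p/100)(128 − 248), so p ≈ 100×(153 − 248)/(128 − 248) = -9500/-120 = 79.17.
p = 79 reproduces all three channels after rounding.

79%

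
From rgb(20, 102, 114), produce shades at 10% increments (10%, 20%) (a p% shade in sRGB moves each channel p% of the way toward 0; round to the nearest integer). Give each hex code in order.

#125c67, #10525b

10%: (20 − 2 = 18→18, 102 − 10.2 = 91.8→92, 114 − 11.4 = 102.6→103) → #125c67
20%: (20 − 4 = 16→16, 102 − 20.4 = 81.6→82, 114 − 22.8 = 91.2→91) → #10525b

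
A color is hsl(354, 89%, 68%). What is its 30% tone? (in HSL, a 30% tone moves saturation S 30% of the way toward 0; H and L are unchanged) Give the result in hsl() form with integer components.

hsl(354, 62%, 68%)

S moves 30% from 89 toward 0: 89 − 26.7 = 62.3 → 62.
H and L are unchanged.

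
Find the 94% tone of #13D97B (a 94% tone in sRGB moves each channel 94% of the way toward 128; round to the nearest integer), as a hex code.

#798580

#13D97B is rgb(19, 217, 123).
A 94% tone moves each channel 94% toward 128:
  R: 19 + 0.94×(128−19) = 19 + 102.46 = 121.46 → 121
  G: 217 − 83.66 = 133.34 → 133
  B: 123 + 0.94×(128−123) = 123 + 4.7 = 127.7 → 128
rgb(121, 133, 128) = #798580.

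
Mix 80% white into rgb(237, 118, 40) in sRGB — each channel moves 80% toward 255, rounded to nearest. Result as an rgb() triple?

rgb(251, 228, 212)

Lerp each channel 80% toward 255:
  R: 237 + 14.4 = 251.4 → 251
  G: 118 + 109.6 = 227.6 → 228
  B: 40 + 172 = 212 → 212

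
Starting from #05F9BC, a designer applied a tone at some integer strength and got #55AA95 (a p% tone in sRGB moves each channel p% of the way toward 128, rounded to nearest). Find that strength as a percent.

65%

#05F9BC is rgb(5, 249, 188); #55AA95 is rgb(85, 170, 149).
On the R channel (widest range): 85 ≈ 5 + (p/100)(128 − 5), so p ≈ 100×(85 − 5)/(128 − 5) = 8000/123 = 65.04.
p = 65 reproduces all three channels after rounding.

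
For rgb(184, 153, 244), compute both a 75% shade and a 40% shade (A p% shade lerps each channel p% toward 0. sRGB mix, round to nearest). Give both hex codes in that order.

75% shade:
  R: 184 + 0.75×(0−184) = 184 − 138 = 46 → 46
  G: 153 − 114.75 = 38.25 → 38
  B: 244 + 0.75×(0−244) = 244 − 183 = 61 → 61
  → #2e263d
40% shade:
  R: 184 − 73.6 = 110.4 → 110
  G: 153 − 61.2 = 91.8 → 92
  B: 244 − 97.6 = 146.4 → 146
  → #6e5c92

#2e263d, #6e5c92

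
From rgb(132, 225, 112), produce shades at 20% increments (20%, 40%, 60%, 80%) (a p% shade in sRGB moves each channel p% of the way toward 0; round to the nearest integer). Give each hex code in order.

#6AB45A, #4F8743, #355A2D, #1A2D16

20%: (132 − 26.4 = 105.6→106, 225 − 45 = 180→180, 112 − 22.4 = 89.6→90) → #6AB45A
40%: (132 − 52.8 = 79.2→79, 225 − 90 = 135→135, 112 − 44.8 = 67.2→67) → #4F8743
60%: (132 − 79.2 = 52.8→53, 225 − 135 = 90→90, 112 − 67.2 = 44.8→45) → #355A2D
80%: (132 − 105.6 = 26.4→26, 225 − 180 = 45→45, 112 − 89.6 = 22.4→22) → #1A2D16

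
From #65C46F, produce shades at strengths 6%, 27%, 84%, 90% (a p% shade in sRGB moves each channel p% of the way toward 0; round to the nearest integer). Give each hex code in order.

#5FB868, #4A8F51, #101F12, #0A140B

#65C46F is rgb(101, 196, 111).
6%: (101 − 6.06 = 94.94→95, 196 − 11.76 = 184.24→184, 111 − 6.66 = 104.34→104) → #5FB868
27%: (101 − 27.27 = 73.73→74, 196 − 52.92 = 143.08→143, 111 − 29.97 = 81.03→81) → #4A8F51
84%: (101 − 84.84 = 16.16→16, 196 − 164.64 = 31.36→31, 111 − 93.24 = 17.76→18) → #101F12
90%: (101 − 90.9 = 10.1→10, 196 − 176.4 = 19.6→20, 111 − 99.9 = 11.1→11) → #0A140B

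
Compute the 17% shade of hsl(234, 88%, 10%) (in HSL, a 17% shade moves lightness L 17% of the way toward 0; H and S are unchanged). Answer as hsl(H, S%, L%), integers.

hsl(234, 88%, 8%)

L moves 17% from 10 toward 0: 10 − 1.7 = 8.3 → 8.
H and S are unchanged.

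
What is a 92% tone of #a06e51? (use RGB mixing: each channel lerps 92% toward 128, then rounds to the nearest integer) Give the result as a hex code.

#837f7c

#a06e51 is rgb(160, 110, 81).
Per channel, c → c + 0.92(128 − c):
  R: 160 + 0.92×(128−160) = 160 − 29.44 = 130.56 → 131
  G: 110 + 16.56 = 126.56 → 127
  B: 81 + 0.92×(128−81) = 81 + 43.24 = 124.24 → 124
rgb(131, 127, 124) = #837f7c.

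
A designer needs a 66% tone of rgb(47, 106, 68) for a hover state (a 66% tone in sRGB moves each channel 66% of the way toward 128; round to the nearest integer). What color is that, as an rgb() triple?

rgb(100, 121, 108)

Per channel, c → c + 0.66(128 − c):
  R: 47 + 0.66×(128−47) = 47 + 53.46 = 100.46 → 100
  G: 106 + 14.52 = 120.52 → 121
  B: 68 + 0.66×(128−68) = 68 + 39.6 = 107.6 → 108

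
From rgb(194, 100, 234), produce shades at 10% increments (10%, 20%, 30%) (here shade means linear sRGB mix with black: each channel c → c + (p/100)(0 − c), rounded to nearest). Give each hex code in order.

10%: (194 − 19.4 = 174.6→175, 100 − 10 = 90→90, 234 − 23.4 = 210.6→211) → #af5ad3
20%: (194 − 38.8 = 155.2→155, 100 − 20 = 80→80, 234 − 46.8 = 187.2→187) → #9b50bb
30%: (194 − 58.2 = 135.8→136, 100 − 30 = 70→70, 234 − 70.2 = 163.8→164) → #8846a4

#af5ad3, #9b50bb, #8846a4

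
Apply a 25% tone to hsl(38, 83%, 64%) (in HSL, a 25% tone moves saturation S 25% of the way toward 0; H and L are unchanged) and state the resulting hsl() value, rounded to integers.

S moves 25% from 83 toward 0: 83 − 20.75 = 62.25 → 62.
H and L are unchanged.

hsl(38, 62%, 64%)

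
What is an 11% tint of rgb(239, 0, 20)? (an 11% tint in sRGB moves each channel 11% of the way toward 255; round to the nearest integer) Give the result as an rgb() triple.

rgb(241, 28, 46)

Lerp each channel 11% toward 255:
  R: 239 + 1.76 = 240.76 → 241
  G: 0 + 0.11×(255−0) = 0 + 28.05 = 28.05 → 28
  B: 20 + 25.85 = 45.85 → 46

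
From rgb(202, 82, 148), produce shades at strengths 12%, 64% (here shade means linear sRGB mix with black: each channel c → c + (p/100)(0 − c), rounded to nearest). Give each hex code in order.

12%: (202 − 24.24 = 177.76→178, 82 − 9.84 = 72.16→72, 148 − 17.76 = 130.24→130) → #b24882
64%: (202 − 129.28 = 72.72→73, 82 − 52.48 = 29.52→30, 148 − 94.72 = 53.28→53) → #491e35

#b24882, #491e35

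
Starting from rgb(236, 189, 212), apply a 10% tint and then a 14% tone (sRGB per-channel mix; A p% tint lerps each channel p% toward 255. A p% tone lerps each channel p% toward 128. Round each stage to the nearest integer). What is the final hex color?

#DFBACC

Lerp each channel 10% toward 255:
  R: 236 + 1.9 = 237.9 → 238
  G: 189 + 6.6 = 195.6 → 196
  B: 212 + 0.1×(255−212) = 212 + 4.3 = 216.3 → 216
After the tint: rgb(238, 196, 216) = #EEC4D8.
Per channel, c → c + 0.14(128 − c):
  R: 238 + 0.14×(128−238) = 238 − 15.4 = 222.6 → 223
  G: 196 + 0.14×(128−196) = 196 − 9.52 = 186.48 → 186
  B: 216 + 0.14×(128−216) = 216 − 12.32 = 203.68 → 204
rgb(223, 186, 204) = #DFBACC.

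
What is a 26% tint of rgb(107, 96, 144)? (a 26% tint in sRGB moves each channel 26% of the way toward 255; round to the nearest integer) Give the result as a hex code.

A 26% tint moves each channel 26% toward 255:
  R: 107 + 38.48 = 145.48 → 145
  G: 96 + 41.34 = 137.34 → 137
  B: 144 + 28.86 = 172.86 → 173
rgb(145, 137, 173) = #9189AD.

#9189AD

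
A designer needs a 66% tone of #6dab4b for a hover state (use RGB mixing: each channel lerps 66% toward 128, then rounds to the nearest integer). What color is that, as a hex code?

#7a8f6e

#6dab4b is rgb(109, 171, 75).
Lerp each channel 66% toward 128:
  R: 109 + 0.66×(128−109) = 109 + 12.54 = 121.54 → 122
  G: 171 − 28.38 = 142.62 → 143
  B: 75 + 0.66×(128−75) = 75 + 34.98 = 109.98 → 110
rgb(122, 143, 110) = #7a8f6e.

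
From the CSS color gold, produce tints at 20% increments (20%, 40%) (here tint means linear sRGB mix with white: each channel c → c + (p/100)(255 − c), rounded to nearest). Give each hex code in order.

CSS gold is rgb(255, 215, 0).
20%: (255→255, 215 + 8 = 223→223, 0 + 51 = 51→51) → #ffdf33
40%: (255→255, 215 + 16 = 231→231, 0 + 102 = 102→102) → #ffe766

#ffdf33, #ffe766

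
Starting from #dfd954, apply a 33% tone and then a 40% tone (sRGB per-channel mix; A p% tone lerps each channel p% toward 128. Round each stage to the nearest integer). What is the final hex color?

#dfd954 is rgb(223, 217, 84).
A 33% tone moves each channel 33% toward 128:
  R: 223 − 31.35 = 191.65 → 192
  G: 217 + 0.33×(128−217) = 217 − 29.37 = 187.63 → 188
  B: 84 + 0.33×(128−84) = 84 + 14.52 = 98.52 → 99
After the tone: rgb(192, 188, 99) = #c0bc63.
Lerp each channel 40% toward 128:
  R: 192 + 0.4×(128−192) = 192 − 25.6 = 166.4 → 166
  G: 188 + 0.4×(128−188) = 188 − 24 = 164 → 164
  B: 99 + 0.4×(128−99) = 99 + 11.6 = 110.6 → 111
rgb(166, 164, 111) = #a6a46f.

#a6a46f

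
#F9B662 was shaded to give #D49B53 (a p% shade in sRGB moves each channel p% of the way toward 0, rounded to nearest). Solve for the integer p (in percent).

#F9B662 is rgb(249, 182, 98); #D49B53 is rgb(212, 155, 83).
On the R channel (widest range): 212 ≈ 249 + (p/100)(0 − 249), so p ≈ 100×(212 − 249)/(0 − 249) = -3700/-249 = 14.86.
p = 15 reproduces all three channels after rounding.

15%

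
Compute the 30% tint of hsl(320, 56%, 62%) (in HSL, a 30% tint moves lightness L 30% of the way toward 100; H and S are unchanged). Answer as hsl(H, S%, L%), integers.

L moves 30% from 62 toward 100: 62 + 11.4 = 73.4 → 73.
H and S are unchanged.

hsl(320, 56%, 73%)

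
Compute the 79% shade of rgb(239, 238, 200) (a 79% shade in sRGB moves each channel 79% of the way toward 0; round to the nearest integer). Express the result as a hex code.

#32322A

Per channel, c → c + 0.79(0 − c):
  R: 239 + 0.79×(0−239) = 239 − 188.81 = 50.19 → 50
  G: 238 − 188.02 = 49.98 → 50
  B: 200 − 158 = 42 → 42
rgb(50, 50, 42) = #32322A.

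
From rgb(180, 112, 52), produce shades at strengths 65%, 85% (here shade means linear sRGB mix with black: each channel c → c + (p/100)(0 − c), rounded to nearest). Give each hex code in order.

#3f2712, #1b1108

65%: (180 − 117 = 63→63, 112 − 72.8 = 39.2→39, 52 − 33.8 = 18.2→18) → #3f2712
85%: (180 − 153 = 27→27, 112 − 95.2 = 16.8→17, 52 − 44.2 = 7.8→8) → #1b1108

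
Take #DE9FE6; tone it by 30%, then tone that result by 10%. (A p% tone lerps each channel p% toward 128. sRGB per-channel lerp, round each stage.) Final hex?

#BB94C0

#DE9FE6 is rgb(222, 159, 230).
A 30% tone moves each channel 30% toward 128:
  R: 222 − 28.2 = 193.8 → 194
  G: 159 + 0.3×(128−159) = 159 − 9.3 = 149.7 → 150
  B: 230 + 0.3×(128−230) = 230 − 30.6 = 199.4 → 199
After the tone: rgb(194, 150, 199) = #C296C7.
Per channel, c → c + 0.1(128 − c):
  R: 194 − 6.6 = 187.4 → 187
  G: 150 − 2.2 = 147.8 → 148
  B: 199 − 7.1 = 191.9 → 192
rgb(187, 148, 192) = #BB94C0.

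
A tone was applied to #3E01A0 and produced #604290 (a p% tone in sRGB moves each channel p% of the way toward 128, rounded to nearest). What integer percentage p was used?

#3E01A0 is rgb(62, 1, 160); #604290 is rgb(96, 66, 144).
On the G channel (widest range): 66 ≈ 1 + (p/100)(128 − 1), so p ≈ 100×(66 − 1)/(128 − 1) = 6500/127 = 51.18.
p = 51 reproduces all three channels after rounding.

51%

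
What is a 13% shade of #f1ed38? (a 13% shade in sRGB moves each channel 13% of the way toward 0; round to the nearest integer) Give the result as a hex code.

#d2ce31

#f1ed38 is rgb(241, 237, 56).
A 13% shade moves each channel 13% toward 0:
  R: 241 + 0.13×(0−241) = 241 − 31.33 = 209.67 → 210
  G: 237 − 30.81 = 206.19 → 206
  B: 56 − 7.28 = 48.72 → 49
rgb(210, 206, 49) = #d2ce31.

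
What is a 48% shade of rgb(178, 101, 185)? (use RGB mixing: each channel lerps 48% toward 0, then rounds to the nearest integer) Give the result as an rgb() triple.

Lerp each channel 48% toward 0:
  R: 178 + 0.48×(0−178) = 178 − 85.44 = 92.56 → 93
  G: 101 + 0.48×(0−101) = 101 − 48.48 = 52.52 → 53
  B: 185 + 0.48×(0−185) = 185 − 88.8 = 96.2 → 96

rgb(93, 53, 96)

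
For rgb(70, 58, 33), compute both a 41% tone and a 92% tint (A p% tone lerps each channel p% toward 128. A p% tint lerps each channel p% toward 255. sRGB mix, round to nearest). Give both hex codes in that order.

#5E5748, #F0EFED

41% tone:
  R: 70 + 0.41×(128−70) = 70 + 23.78 = 93.78 → 94
  G: 58 + 28.7 = 86.7 → 87
  B: 33 + 0.41×(128−33) = 33 + 38.95 = 71.95 → 72
  → #5E5748
92% tint:
  R: 70 + 0.92×(255−70) = 70 + 170.2 = 240.2 → 240
  G: 58 + 0.92×(255−58) = 58 + 181.24 = 239.24 → 239
  B: 33 + 204.24 = 237.24 → 237
  → #F0EFED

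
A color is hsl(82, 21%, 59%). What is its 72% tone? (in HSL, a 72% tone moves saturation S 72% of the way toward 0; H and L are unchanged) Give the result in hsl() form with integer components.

S moves 72% from 21 toward 0: 21 − 15.12 = 5.88 → 6.
H and L are unchanged.

hsl(82, 6%, 59%)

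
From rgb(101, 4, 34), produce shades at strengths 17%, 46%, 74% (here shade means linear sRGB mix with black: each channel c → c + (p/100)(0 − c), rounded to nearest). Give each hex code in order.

17%: (101 − 17.17 = 83.83→84, 4 − 0.68 = 3.32→3, 34 − 5.78 = 28.22→28) → #54031C
46%: (101 − 46.46 = 54.54→55, 4 − 1.84 = 2.16→2, 34 − 15.64 = 18.36→18) → #370212
74%: (101 − 74.74 = 26.26→26, 4 − 2.96 = 1.04→1, 34 − 25.16 = 8.84→9) → #1A0109

#54031C, #370212, #1A0109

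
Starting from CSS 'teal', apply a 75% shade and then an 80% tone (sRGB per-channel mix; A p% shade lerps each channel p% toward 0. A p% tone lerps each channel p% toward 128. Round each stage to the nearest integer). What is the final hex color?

CSS teal is rgb(0, 128, 128).
A 75% shade moves each channel 75% toward 0:
  R: 0 + 0.75×(0−0) = 0 + 0 = 0 → 0
  G: 128 − 96 = 32 → 32
  B: 128 − 96 = 32 → 32
After the shade: rgb(0, 32, 32) = #002020.
Per channel, c → c + 0.8(128 − c):
  R: 0 + 102.4 = 102.4 → 102
  G: 32 + 76.8 = 108.8 → 109
  B: 32 + 0.8×(128−32) = 32 + 76.8 = 108.8 → 109
rgb(102, 109, 109) = #666D6D.

#666D6D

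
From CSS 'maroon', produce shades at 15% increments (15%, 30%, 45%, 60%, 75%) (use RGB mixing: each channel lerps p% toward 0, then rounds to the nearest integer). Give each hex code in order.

CSS maroon is rgb(128, 0, 0).
15%: (128 − 19.2 = 108.8→109, 0→0, 0→0) → #6D0000
30%: (128 − 38.4 = 89.6→90, 0→0, 0→0) → #5A0000
45%: (128 − 57.6 = 70.4→70, 0→0, 0→0) → #460000
60%: (128 − 76.8 = 51.2→51, 0→0, 0→0) → #330000
75%: (128 − 96 = 32→32, 0→0, 0→0) → #200000

#6D0000, #5A0000, #460000, #330000, #200000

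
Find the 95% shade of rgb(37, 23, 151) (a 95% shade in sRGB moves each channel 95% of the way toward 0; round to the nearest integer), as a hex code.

#020108

A 95% shade moves each channel 95% toward 0:
  R: 37 + 0.95×(0−37) = 37 − 35.15 = 1.85 → 2
  G: 23 − 21.85 = 1.15 → 1
  B: 151 + 0.95×(0−151) = 151 − 143.45 = 7.55 → 8
rgb(2, 1, 8) = #020108.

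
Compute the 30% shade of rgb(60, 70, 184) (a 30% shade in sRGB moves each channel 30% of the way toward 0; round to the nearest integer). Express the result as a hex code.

#2a3181

Lerp each channel 30% toward 0:
  R: 60 + 0.3×(0−60) = 60 − 18 = 42 → 42
  G: 70 − 21 = 49 → 49
  B: 184 − 55.2 = 128.8 → 129
rgb(42, 49, 129) = #2a3181.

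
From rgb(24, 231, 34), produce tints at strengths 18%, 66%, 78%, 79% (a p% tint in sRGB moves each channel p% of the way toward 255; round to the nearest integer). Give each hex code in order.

#42eb4a, #b0f7b4, #ccface, #cefad1

18%: (24 + 41.58 = 65.58→66, 231 + 4.32 = 235.32→235, 34 + 39.78 = 73.78→74) → #42eb4a
66%: (24 + 152.46 = 176.46→176, 231 + 15.84 = 246.84→247, 34 + 145.86 = 179.86→180) → #b0f7b4
78%: (24 + 180.18 = 204.18→204, 231 + 18.72 = 249.72→250, 34 + 172.38 = 206.38→206) → #ccface
79%: (24 + 182.49 = 206.49→206, 231 + 18.96 = 249.96→250, 34 + 174.59 = 208.59→209) → #cefad1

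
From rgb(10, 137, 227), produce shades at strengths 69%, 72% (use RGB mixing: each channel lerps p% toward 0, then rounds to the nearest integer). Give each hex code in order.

#032A46, #032640

69%: (10 − 6.9 = 3.1→3, 137 − 94.53 = 42.47→42, 227 − 156.63 = 70.37→70) → #032A46
72%: (10 − 7.2 = 2.8→3, 137 − 98.64 = 38.36→38, 227 − 163.44 = 63.56→64) → #032640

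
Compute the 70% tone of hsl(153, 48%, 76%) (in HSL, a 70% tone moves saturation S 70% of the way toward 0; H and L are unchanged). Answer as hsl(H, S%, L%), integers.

hsl(153, 14%, 76%)

S moves 70% from 48 toward 0: 48 − 33.6 = 14.4 → 14.
H and L are unchanged.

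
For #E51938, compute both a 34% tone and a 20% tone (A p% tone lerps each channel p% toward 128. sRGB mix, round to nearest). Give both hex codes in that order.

#E51938 is rgb(229, 25, 56).
34% tone:
  R: 229 + 0.34×(128−229) = 229 − 34.34 = 194.66 → 195
  G: 25 + 0.34×(128−25) = 25 + 35.02 = 60.02 → 60
  B: 56 + 0.34×(128−56) = 56 + 24.48 = 80.48 → 80
  → #C33C50
20% tone:
  R: 229 + 0.2×(128−229) = 229 − 20.2 = 208.8 → 209
  G: 25 + 0.2×(128−25) = 25 + 20.6 = 45.6 → 46
  B: 56 + 0.2×(128−56) = 56 + 14.4 = 70.4 → 70
  → #D12E46

#C33C50, #D12E46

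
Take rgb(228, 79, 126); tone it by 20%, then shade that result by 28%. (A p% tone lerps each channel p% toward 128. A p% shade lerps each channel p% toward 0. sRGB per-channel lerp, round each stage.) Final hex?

#96405B

A 20% tone moves each channel 20% toward 128:
  R: 228 + 0.2×(128−228) = 228 − 20 = 208 → 208
  G: 79 + 0.2×(128−79) = 79 + 9.8 = 88.8 → 89
  B: 126 + 0.4 = 126.4 → 126
After the tone: rgb(208, 89, 126) = #D0597E.
Per channel, c → c + 0.28(0 − c):
  R: 208 + 0.28×(0−208) = 208 − 58.24 = 149.76 → 150
  G: 89 + 0.28×(0−89) = 89 − 24.92 = 64.08 → 64
  B: 126 + 0.28×(0−126) = 126 − 35.28 = 90.72 → 91
rgb(150, 64, 91) = #96405B.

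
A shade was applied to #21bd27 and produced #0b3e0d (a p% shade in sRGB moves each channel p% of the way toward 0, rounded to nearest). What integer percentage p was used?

67%

#21bd27 is rgb(33, 189, 39); #0b3e0d is rgb(11, 62, 13).
On the G channel (widest range): 62 ≈ 189 + (p/100)(0 − 189), so p ≈ 100×(62 − 189)/(0 − 189) = -12700/-189 = 67.20.
p = 67 reproduces all three channels after rounding.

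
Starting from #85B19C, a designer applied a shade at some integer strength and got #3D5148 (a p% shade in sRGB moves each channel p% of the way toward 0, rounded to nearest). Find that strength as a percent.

#85B19C is rgb(133, 177, 156); #3D5148 is rgb(61, 81, 72).
On the G channel (widest range): 81 ≈ 177 + (p/100)(0 − 177), so p ≈ 100×(81 − 177)/(0 − 177) = -9600/-177 = 54.24.
p = 54 reproduces all three channels after rounding.

54%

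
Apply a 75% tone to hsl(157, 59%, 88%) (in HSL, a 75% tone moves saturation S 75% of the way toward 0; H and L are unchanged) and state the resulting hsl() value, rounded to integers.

hsl(157, 15%, 88%)

S moves 75% from 59 toward 0: 59 − 44.25 = 14.75 → 15.
H and L are unchanged.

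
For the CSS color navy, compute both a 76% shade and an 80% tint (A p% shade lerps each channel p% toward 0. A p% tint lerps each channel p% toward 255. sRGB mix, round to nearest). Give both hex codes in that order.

#00001f, #cccce6

CSS navy is rgb(0, 0, 128).
76% shade:
  R: 0 + 0 = 0 → 0
  G: 0 + 0.76×(0−0) = 0 + 0 = 0 → 0
  B: 128 + 0.76×(0−128) = 128 − 97.28 = 30.72 → 31
  → #00001f
80% tint:
  R: 0 + 204 = 204 → 204
  G: 0 + 0.8×(255−0) = 0 + 204 = 204 → 204
  B: 128 + 101.6 = 229.6 → 230
  → #cccce6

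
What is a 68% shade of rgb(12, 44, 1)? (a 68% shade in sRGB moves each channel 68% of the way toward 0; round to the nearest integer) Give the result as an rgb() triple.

rgb(4, 14, 0)

A 68% shade moves each channel 68% toward 0:
  R: 12 + 0.68×(0−12) = 12 − 8.16 = 3.84 → 4
  G: 44 + 0.68×(0−44) = 44 − 29.92 = 14.08 → 14
  B: 1 + 0.68×(0−1) = 1 − 0.68 = 0.32 → 0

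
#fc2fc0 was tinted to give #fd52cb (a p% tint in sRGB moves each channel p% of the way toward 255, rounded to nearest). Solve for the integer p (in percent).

#fc2fc0 is rgb(252, 47, 192); #fd52cb is rgb(253, 82, 203).
On the G channel (widest range): 82 ≈ 47 + (p/100)(255 − 47), so p ≈ 100×(82 − 47)/(255 − 47) = 3500/208 = 16.83.
p = 17 reproduces all three channels after rounding.

17%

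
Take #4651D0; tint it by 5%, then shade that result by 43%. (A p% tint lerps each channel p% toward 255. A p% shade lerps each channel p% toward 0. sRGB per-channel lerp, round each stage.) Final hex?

#2D3378

#4651D0 is rgb(70, 81, 208).
Per channel, c → c + 0.05(255 − c):
  R: 70 + 0.05×(255−70) = 70 + 9.25 = 79.25 → 79
  G: 81 + 0.05×(255−81) = 81 + 8.7 = 89.7 → 90
  B: 208 + 2.35 = 210.35 → 210
After the tint: rgb(79, 90, 210) = #4F5AD2.
Per channel, c → c + 0.43(0 − c):
  R: 79 + 0.43×(0−79) = 79 − 33.97 = 45.03 → 45
  G: 90 + 0.43×(0−90) = 90 − 38.7 = 51.3 → 51
  B: 210 − 90.3 = 119.7 → 120
rgb(45, 51, 120) = #2D3378.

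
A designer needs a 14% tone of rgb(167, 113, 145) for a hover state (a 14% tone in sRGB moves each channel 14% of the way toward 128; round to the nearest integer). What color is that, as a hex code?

Lerp each channel 14% toward 128:
  R: 167 − 5.46 = 161.54 → 162
  G: 113 + 0.14×(128−113) = 113 + 2.1 = 115.1 → 115
  B: 145 − 2.38 = 142.62 → 143
rgb(162, 115, 143) = #a2738f.

#a2738f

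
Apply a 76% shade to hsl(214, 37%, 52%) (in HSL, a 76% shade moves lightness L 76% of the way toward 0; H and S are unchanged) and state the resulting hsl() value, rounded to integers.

L moves 76% from 52 toward 0: 52 − 39.52 = 12.48 → 12.
H and S are unchanged.

hsl(214, 37%, 12%)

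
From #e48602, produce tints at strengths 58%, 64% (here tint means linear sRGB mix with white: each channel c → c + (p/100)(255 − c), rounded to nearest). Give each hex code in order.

#e48602 is rgb(228, 134, 2).
58%: (228 + 15.66 = 243.66→244, 134 + 70.18 = 204.18→204, 2 + 146.74 = 148.74→149) → #f4cc95
64%: (228 + 17.28 = 245.28→245, 134 + 77.44 = 211.44→211, 2 + 161.92 = 163.92→164) → #f5d3a4

#f4cc95, #f5d3a4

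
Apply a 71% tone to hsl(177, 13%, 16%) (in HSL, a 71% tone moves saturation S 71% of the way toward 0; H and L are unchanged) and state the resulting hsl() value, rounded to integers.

hsl(177, 4%, 16%)

S moves 71% from 13 toward 0: 13 − 9.23 = 3.77 → 4.
H and L are unchanged.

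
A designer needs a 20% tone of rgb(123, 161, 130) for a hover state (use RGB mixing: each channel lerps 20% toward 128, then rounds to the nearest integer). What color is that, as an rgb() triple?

rgb(124, 154, 130)

Lerp each channel 20% toward 128:
  R: 123 + 1 = 124 → 124
  G: 161 − 6.6 = 154.4 → 154
  B: 130 + 0.2×(128−130) = 130 − 0.4 = 129.6 → 130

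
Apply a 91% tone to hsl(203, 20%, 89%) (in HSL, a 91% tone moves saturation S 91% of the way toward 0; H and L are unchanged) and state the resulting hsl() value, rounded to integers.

hsl(203, 2%, 89%)

S moves 91% from 20 toward 0: 20 − 18.2 = 1.8 → 2.
H and L are unchanged.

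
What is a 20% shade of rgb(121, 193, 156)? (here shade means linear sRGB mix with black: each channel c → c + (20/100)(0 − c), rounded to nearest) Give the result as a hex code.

#619A7D

Per channel, c → c + 0.2(0 − c):
  R: 121 − 24.2 = 96.8 → 97
  G: 193 + 0.2×(0−193) = 193 − 38.6 = 154.4 → 154
  B: 156 − 31.2 = 124.8 → 125
rgb(97, 154, 125) = #619A7D.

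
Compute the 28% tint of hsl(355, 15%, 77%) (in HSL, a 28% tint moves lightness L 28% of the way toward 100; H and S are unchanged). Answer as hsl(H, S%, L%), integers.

hsl(355, 15%, 83%)

L moves 28% from 77 toward 100: 77 + 6.44 = 83.44 → 83.
H and S are unchanged.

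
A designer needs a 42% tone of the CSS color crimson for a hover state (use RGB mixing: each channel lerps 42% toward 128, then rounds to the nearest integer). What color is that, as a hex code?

#b54159

CSS crimson is rgb(220, 20, 60).
Lerp each channel 42% toward 128:
  R: 220 − 38.64 = 181.36 → 181
  G: 20 + 0.42×(128−20) = 20 + 45.36 = 65.36 → 65
  B: 60 + 28.56 = 88.56 → 89
rgb(181, 65, 89) = #b54159.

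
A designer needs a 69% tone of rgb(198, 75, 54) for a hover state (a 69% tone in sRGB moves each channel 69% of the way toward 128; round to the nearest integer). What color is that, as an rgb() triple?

rgb(150, 112, 105)

A 69% tone moves each channel 69% toward 128:
  R: 198 − 48.3 = 149.7 → 150
  G: 75 + 0.69×(128−75) = 75 + 36.57 = 111.57 → 112
  B: 54 + 0.69×(128−54) = 54 + 51.06 = 105.06 → 105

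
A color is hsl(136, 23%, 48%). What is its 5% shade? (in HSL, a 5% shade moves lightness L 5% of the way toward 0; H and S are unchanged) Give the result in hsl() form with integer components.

L moves 5% from 48 toward 0: 48 − 2.4 = 45.6 → 46.
H and S are unchanged.

hsl(136, 23%, 46%)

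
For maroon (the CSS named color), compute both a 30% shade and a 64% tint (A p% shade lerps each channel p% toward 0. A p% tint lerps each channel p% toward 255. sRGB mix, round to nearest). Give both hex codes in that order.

#5A0000, #D1A3A3

CSS maroon is rgb(128, 0, 0).
30% shade:
  R: 128 + 0.3×(0−128) = 128 − 38.4 = 89.6 → 90
  G: 0 + 0.3×(0−0) = 0 + 0 = 0 → 0
  B: 0 + 0 = 0 → 0
  → #5A0000
64% tint:
  R: 128 + 0.64×(255−128) = 128 + 81.28 = 209.28 → 209
  G: 0 + 0.64×(255−0) = 0 + 163.2 = 163.2 → 163
  B: 0 + 0.64×(255−0) = 0 + 163.2 = 163.2 → 163
  → #D1A3A3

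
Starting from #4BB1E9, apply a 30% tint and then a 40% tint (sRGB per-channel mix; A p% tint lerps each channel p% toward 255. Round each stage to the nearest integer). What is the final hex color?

#4BB1E9 is rgb(75, 177, 233).
Per channel, c → c + 0.3(255 − c):
  R: 75 + 0.3×(255−75) = 75 + 54 = 129 → 129
  G: 177 + 23.4 = 200.4 → 200
  B: 233 + 0.3×(255−233) = 233 + 6.6 = 239.6 → 240
After the tint: rgb(129, 200, 240) = #81C8F0.
Per channel, c → c + 0.4(255 − c):
  R: 129 + 0.4×(255−129) = 129 + 50.4 = 179.4 → 179
  G: 200 + 22 = 222 → 222
  B: 240 + 0.4×(255−240) = 240 + 6 = 246 → 246
rgb(179, 222, 246) = #B3DEF6.

#B3DEF6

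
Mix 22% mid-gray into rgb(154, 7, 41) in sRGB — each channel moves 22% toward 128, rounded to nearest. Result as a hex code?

#94223C

Per channel, c → c + 0.22(128 − c):
  R: 154 − 5.72 = 148.28 → 148
  G: 7 + 26.62 = 33.62 → 34
  B: 41 + 19.14 = 60.14 → 60
rgb(148, 34, 60) = #94223C.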